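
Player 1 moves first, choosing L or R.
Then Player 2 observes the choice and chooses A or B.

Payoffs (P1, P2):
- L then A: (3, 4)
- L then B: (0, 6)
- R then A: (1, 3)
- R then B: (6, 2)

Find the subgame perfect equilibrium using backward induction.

P1 plays R, P2 plays B after L and A after R; Payoff (1, 3)

Work:
Backward induction:
After L: P2 chooses B → P1 gets 0
After R: P2 chooses A → P1 gets 1
P1 chooses R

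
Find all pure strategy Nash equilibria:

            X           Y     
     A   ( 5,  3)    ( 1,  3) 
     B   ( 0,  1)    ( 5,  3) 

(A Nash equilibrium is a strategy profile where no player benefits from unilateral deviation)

Nash equilibrium: (A, X), (B, Y)

Work:
Best responses:
  P1 vs X: payoffs [5, 0] → best response A (payoff 5)
  P1 vs Y: payoffs [1, 5] → best response B (payoff 5)
  P2 vs A: payoffs [3, 3] → best response X/Y (payoff 3)
  P2 vs B: payoffs [1, 3] → best response Y (payoff 3)
Mutual best responses: (A,X), (B,Y) → Nash equilibria.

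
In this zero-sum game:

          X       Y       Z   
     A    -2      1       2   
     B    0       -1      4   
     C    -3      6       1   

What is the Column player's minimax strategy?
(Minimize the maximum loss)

Column should play X, value = 0

Work:
Column player minimizes Row's maximum payoff:
Column X: max payoff to Row = 0
Column Y: max payoff to Row = 6
Column Z: max payoff to Row = 4
Minimum is 0, achieved by column X.
Minimax strategy: X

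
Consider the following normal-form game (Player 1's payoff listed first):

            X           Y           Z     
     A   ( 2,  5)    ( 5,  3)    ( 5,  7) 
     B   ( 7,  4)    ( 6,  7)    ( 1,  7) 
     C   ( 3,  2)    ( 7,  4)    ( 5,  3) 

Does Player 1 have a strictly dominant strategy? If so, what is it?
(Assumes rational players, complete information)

No strictly dominant strategy exists for Player 1

Work:
A strategy strictly dominates another if it gives a strictly higher payoff against every opponent action. Compare each pair of P1's strategies column-by-column:
  A vs B: [2 vs 7, 5 vs 6, 5 vs 1] → A does not strictly dominate B (column X: 2 ≤ 7)
  A vs C: [2 vs 3, 5 vs 7, 5 vs 5] → A does not strictly dominate C (column X: 2 ≤ 3)
  B vs A: [7 vs 2, 6 vs 5, 1 vs 5] → B does not strictly dominate A (column Z: 1 ≤ 5)
  B vs C: [7 vs 3, 6 vs 7, 1 vs 5] → B does not strictly dominate C (column Y: 6 ≤ 7)
  C vs A: [3 vs 2, 7 vs 5, 5 vs 5] → C does not strictly dominate A (column Z: 5 ≤ 5)
  C vs B: [3 vs 7, 7 vs 6, 5 vs 1] → C does not strictly dominate B (column X: 3 ≤ 7)
No single strategy strictly dominates all others → no strictly dominant strategy.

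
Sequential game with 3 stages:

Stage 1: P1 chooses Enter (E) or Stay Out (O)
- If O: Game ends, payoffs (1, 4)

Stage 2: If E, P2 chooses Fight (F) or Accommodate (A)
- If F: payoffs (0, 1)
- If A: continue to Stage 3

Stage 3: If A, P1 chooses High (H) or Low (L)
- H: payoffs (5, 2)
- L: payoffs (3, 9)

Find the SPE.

SPE: (E, A, H); Outcome (5, 2)

Work:
Stage 3: P1 chooses H (5 vs 3)
Stage 2: P2: F->1, A->2 (anticipating H). Choose A
Stage 1: P1: O->1, E->5 (anticipating A, H). Choose E
SPE path: E -> A -> H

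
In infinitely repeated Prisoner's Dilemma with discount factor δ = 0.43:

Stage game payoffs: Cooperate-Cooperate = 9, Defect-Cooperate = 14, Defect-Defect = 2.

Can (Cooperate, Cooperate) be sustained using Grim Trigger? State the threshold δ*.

δ* = 0.4167; since δ = 0.43 ≥ 0.4167, cooperation can be sustained

Work:
For Grim Trigger:
Cooperate forever: 9/(1-δ)
Defect then punished: 14 + 2·δ/(1-δ)
Need: 9/(1-δ) ≥ 14 + 2·δ/(1-δ)
Solving: δ ≥ (T-R)/(T-P) = (14-9)/(14-2) = 0.4167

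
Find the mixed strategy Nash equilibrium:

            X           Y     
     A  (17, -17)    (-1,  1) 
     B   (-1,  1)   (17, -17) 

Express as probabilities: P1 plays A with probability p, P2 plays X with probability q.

p = 0.5, q = 0.5

Work:
Find probabilities that make opponent indifferent:
P2 chooses q to make P1 indifferent between A and B
P1 chooses p to make P2 indifferent between X and Y
Mixed NE: P1 plays (A: 0.5, B: 0.5), P2 plays (X: 0.5, Y: 0.5)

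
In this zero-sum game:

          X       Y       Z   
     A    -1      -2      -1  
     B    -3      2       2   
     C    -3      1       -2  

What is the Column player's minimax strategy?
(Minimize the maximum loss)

Column should play X, value = -1

Work:
Column player minimizes Row's maximum payoff:
Column X: max payoff to Row = -1
Column Y: max payoff to Row = 2
Column Z: max payoff to Row = 2
Minimum is -1, achieved by column X.
Minimax strategy: X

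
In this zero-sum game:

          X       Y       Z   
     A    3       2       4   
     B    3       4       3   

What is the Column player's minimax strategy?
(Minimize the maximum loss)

Column should play X, value = 3

Work:
Column player minimizes Row's maximum payoff:
Column X: max payoff to Row = 3
Column Y: max payoff to Row = 4
Column Z: max payoff to Row = 4
Minimum is 3, achieved by column X.
Minimax strategy: X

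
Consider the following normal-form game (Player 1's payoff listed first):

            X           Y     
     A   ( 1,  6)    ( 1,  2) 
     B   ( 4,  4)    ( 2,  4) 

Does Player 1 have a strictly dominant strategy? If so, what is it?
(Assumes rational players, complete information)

Yes, Player 1's strictly dominant strategy is B

Work:
A strategy strictly dominates another if it gives a strictly higher payoff against every opponent action. Compare each pair of P1's strategies column-by-column:
  A vs B: [1 vs 4, 1 vs 2] → A does not strictly dominate B (column X: 1 ≤ 4)
  B vs A: [4 vs 1, 2 vs 1] → B strictly dominates A
B strictly dominates every other strategy → strictly dominant.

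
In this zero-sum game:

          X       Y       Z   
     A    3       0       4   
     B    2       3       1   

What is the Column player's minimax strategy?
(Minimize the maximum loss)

Column should play X or Y (all achieve the minimum), value = 3

Work:
Column player minimizes Row's maximum payoff:
Column X: max payoff to Row = 3
Column Y: max payoff to Row = 3
Column Z: max payoff to Row = 4
Minimum is 3, achieved by columns X, Y (tied).
Each of X or Y is a minimax strategy.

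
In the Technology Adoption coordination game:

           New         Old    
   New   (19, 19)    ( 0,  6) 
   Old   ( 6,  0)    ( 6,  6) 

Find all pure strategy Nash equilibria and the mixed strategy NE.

Pure NE: (New, New) and (Old, Old); Mixed NE: p = 0.3158, q = 0.3158

Work:
Check pure NE:
(New, New): (19, 19) - no unilateral deviation beneficial
(Old, Old): (6, 6) - no unilateral deviation beneficial
Mixed NE: P1 plays New with p = 0.3158, P2 plays New with q = 0.3158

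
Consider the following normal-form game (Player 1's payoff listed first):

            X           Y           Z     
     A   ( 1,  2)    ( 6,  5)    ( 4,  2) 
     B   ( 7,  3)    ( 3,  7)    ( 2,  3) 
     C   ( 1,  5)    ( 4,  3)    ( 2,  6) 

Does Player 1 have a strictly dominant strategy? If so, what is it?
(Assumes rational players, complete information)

No strictly dominant strategy exists for Player 1

Work:
A strategy strictly dominates another if it gives a strictly higher payoff against every opponent action. Compare each pair of P1's strategies column-by-column:
  A vs B: [1 vs 7, 6 vs 3, 4 vs 2] → A does not strictly dominate B (column X: 1 ≤ 7)
  A vs C: [1 vs 1, 6 vs 4, 4 vs 2] → A does not strictly dominate C (column X: 1 ≤ 1)
  B vs A: [7 vs 1, 3 vs 6, 2 vs 4] → B does not strictly dominate A (column Y: 3 ≤ 6)
  B vs C: [7 vs 1, 3 vs 4, 2 vs 2] → B does not strictly dominate C (column Y: 3 ≤ 4)
  C vs A: [1 vs 1, 4 vs 6, 2 vs 4] → C does not strictly dominate A (column X: 1 ≤ 1)
  C vs B: [1 vs 7, 4 vs 3, 2 vs 2] → C does not strictly dominate B (column X: 1 ≤ 7)
No single strategy strictly dominates all others → no strictly dominant strategy.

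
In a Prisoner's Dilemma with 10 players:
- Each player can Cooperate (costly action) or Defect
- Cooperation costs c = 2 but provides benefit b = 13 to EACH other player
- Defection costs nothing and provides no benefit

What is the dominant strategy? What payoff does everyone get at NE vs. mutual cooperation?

Dominant: Defect; NE payoff = 0; Coop payoff = 115

Work:
Defect dominates (saves cost c = 2, benefit to others is external)
NE: All defect → everyone gets 0
If all cooperate: each receives (9)×13 - 2 = 115
Social dilemma: 115 > 0 but NE gives 0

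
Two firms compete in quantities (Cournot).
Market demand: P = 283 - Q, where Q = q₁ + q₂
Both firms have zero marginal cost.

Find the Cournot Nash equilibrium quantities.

q₁* = q₂* = 94.33; P* = 94.33

Work:
Profit: π_i = P·q_i = (a - q_i - q_j)·q_i
FOC: ∂π_i/∂q_i = a - 2q_i - q_j = 0
Reaction function: q_i = (283 - q_j)/2
Symmetry: q* = 283/3 = 94.33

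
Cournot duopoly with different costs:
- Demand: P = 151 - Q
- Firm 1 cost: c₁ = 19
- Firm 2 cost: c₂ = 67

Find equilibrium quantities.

q₁* = 60.0, q₂* = 12.0

Work:
Reaction: q₁ = (151 - 19 - q₂)/2
Reaction: q₂ = (151 - 67 - q₁)/2
Solve simultaneously:
q₁* = (151 - 2×19 + 67)/3 = 60.0
q₂* = (151 - 2×67 + 19)/3 = 12.0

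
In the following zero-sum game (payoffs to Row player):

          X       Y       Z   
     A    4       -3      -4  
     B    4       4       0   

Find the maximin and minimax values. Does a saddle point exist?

Maximin = 0, Minimax = 0, Saddle: True

Work:
Row minimums: [-4, 0] → maximin = 0
Column maximums: [4, 4, 0] → minimax = 0
Saddle point exists! Game value = 0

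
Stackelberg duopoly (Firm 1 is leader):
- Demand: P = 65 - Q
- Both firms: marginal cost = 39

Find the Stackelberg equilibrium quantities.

q₁* (leader) = 13.0, q₂* (follower) = 6.5

Work:
Follower's reaction: q₂ = (a - c - q₁)/2
Leader substitutes: π₁ = q₁·(a - q₁ - (a-c-q₁)/2 - c)
FOC: q₁* = (65 - 39)/2 = 13.00
Then: q₂* = (65 - 39 - 13.0)/2 = 6.50
Leader has first-mover advantage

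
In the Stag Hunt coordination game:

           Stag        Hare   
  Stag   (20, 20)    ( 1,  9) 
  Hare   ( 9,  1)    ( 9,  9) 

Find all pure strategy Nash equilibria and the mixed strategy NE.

Pure NE: (Stag, Stag) and (Hare, Hare); Mixed NE: p = 0.4211, q = 0.4211

Work:
Check pure NE:
(Stag, Stag): (20, 20) - no unilateral deviation beneficial
(Hare, Hare): (9, 9) - no unilateral deviation beneficial
Mixed NE: P1 plays Stag with p = 0.4211, P2 plays Stag with q = 0.4211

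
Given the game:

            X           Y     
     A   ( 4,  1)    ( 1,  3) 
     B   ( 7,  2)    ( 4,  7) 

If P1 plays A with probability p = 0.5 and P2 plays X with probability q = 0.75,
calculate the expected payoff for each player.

E[P1] = 4.75, E[P2] = 2.375

Work:
E[P1] = p·q·π₁(A,X) + p·(1-q)·π₁(A,Y) + (1-p)·q·π₁(B,X) + (1-p)·(1-q)·π₁(B,Y)
= 0.5·0.75·4 + 0.5·0.25·1 + 0.5·0.75·7 + 0.5·0.25·4
= 4.75

E[P2] = 2.375 (similar calculation)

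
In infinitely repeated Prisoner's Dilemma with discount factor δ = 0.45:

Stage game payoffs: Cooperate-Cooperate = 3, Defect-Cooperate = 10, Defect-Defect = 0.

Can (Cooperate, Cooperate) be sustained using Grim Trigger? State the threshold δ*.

δ* = 0.7; since δ = 0.45 < 0.7, cooperation cannot be sustained

Work:
For Grim Trigger:
Cooperate forever: 3/(1-δ)
Defect then punished: 10 + 0·δ/(1-δ)
Need: 3/(1-δ) ≥ 10 + 0·δ/(1-δ)
Solving: δ ≥ (T-R)/(T-P) = (10-3)/(10-0) = 0.7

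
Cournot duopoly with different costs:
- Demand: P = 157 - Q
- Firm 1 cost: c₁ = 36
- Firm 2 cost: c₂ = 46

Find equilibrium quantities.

q₁* = 43.67, q₂* = 33.67

Work:
Reaction: q₁ = (157 - 36 - q₂)/2
Reaction: q₂ = (157 - 46 - q₁)/2
Solve simultaneously:
q₁* = (157 - 2×36 + 46)/3 = 43.67
q₂* = (157 - 2×46 + 36)/3 = 33.67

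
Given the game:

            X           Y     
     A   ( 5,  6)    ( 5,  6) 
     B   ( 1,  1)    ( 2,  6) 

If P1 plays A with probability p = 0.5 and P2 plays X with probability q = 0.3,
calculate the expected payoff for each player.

E[P1] = 3.35, E[P2] = 5.25

Work:
E[P1] = p·q·π₁(A,X) + p·(1-q)·π₁(A,Y) + (1-p)·q·π₁(B,X) + (1-p)·(1-q)·π₁(B,Y)
= 0.5·0.3·5 + 0.5·0.7·5 + 0.5·0.3·1 + 0.5·0.7·2
= 3.35

E[P2] = 5.25 (similar calculation)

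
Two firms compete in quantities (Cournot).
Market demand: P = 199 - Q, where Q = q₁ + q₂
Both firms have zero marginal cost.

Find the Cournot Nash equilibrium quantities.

q₁* = q₂* = 66.33; P* = 66.33

Work:
Profit: π_i = P·q_i = (a - q_i - q_j)·q_i
FOC: ∂π_i/∂q_i = a - 2q_i - q_j = 0
Reaction function: q_i = (199 - q_j)/2
Symmetry: q* = 199/3 = 66.33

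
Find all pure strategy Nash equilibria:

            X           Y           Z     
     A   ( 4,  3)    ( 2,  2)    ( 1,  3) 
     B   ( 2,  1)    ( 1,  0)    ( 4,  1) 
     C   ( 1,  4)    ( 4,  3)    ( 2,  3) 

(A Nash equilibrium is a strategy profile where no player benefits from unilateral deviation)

Nash equilibrium: (A, X), (B, Z)

Work:
Best responses:
  P1 vs X: payoffs [4, 2, 1] → best response A (payoff 4)
  P1 vs Y: payoffs [2, 1, 4] → best response C (payoff 4)
  P1 vs Z: payoffs [1, 4, 2] → best response B (payoff 4)
  P2 vs A: payoffs [3, 2, 3] → best response X/Z (payoff 3)
  P2 vs B: payoffs [1, 0, 1] → best response X/Z (payoff 1)
  P2 vs C: payoffs [4, 3, 3] → best response X (payoff 4)
Mutual best responses: (A,X), (B,Z) → Nash equilibria.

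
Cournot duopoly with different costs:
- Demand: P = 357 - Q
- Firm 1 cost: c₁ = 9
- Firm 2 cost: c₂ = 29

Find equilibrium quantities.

q₁* = 122.67, q₂* = 102.67

Work:
Reaction: q₁ = (357 - 9 - q₂)/2
Reaction: q₂ = (357 - 29 - q₁)/2
Solve simultaneously:
q₁* = (357 - 2×9 + 29)/3 = 122.67
q₂* = (357 - 2×29 + 9)/3 = 102.67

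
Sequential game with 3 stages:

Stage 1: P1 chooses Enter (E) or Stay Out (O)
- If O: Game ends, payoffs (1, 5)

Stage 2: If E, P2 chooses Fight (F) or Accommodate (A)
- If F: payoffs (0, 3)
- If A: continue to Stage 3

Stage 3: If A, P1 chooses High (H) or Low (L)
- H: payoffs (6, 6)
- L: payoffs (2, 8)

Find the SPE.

SPE: (E, A, H); Outcome (6, 6)

Work:
Stage 3: P1 chooses H (6 vs 2)
Stage 2: P2: F->3, A->6 (anticipating H). Choose A
Stage 1: P1: O->1, E->6 (anticipating A, H). Choose E
SPE path: E -> A -> H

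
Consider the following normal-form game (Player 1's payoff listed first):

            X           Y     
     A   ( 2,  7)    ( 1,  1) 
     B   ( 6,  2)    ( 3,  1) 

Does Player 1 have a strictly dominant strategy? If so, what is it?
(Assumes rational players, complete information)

Yes, Player 1's strictly dominant strategy is B

Work:
A strategy strictly dominates another if it gives a strictly higher payoff against every opponent action. Compare each pair of P1's strategies column-by-column:
  A vs B: [2 vs 6, 1 vs 3] → A does not strictly dominate B (column X: 2 ≤ 6)
  B vs A: [6 vs 2, 3 vs 1] → B strictly dominates A
B strictly dominates every other strategy → strictly dominant.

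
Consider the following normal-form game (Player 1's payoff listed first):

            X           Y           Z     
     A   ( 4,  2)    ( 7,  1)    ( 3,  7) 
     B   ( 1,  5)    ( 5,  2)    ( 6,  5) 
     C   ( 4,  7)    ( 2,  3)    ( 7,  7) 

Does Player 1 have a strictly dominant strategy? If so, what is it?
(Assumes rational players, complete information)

No strictly dominant strategy exists for Player 1

Work:
A strategy strictly dominates another if it gives a strictly higher payoff against every opponent action. Compare each pair of P1's strategies column-by-column:
  A vs B: [4 vs 1, 7 vs 5, 3 vs 6] → A does not strictly dominate B (column Z: 3 ≤ 6)
  A vs C: [4 vs 4, 7 vs 2, 3 vs 7] → A does not strictly dominate C (column X: 4 ≤ 4)
  B vs A: [1 vs 4, 5 vs 7, 6 vs 3] → B does not strictly dominate A (column X: 1 ≤ 4)
  B vs C: [1 vs 4, 5 vs 2, 6 vs 7] → B does not strictly dominate C (column X: 1 ≤ 4)
  C vs A: [4 vs 4, 2 vs 7, 7 vs 3] → C does not strictly dominate A (column X: 4 ≤ 4)
  C vs B: [4 vs 1, 2 vs 5, 7 vs 6] → C does not strictly dominate B (column Y: 2 ≤ 5)
No single strategy strictly dominates all others → no strictly dominant strategy.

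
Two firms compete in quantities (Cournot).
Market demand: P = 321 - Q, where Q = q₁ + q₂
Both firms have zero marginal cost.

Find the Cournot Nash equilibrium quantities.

q₁* = q₂* = 107.0; P* = 107.0

Work:
Profit: π_i = P·q_i = (a - q_i - q_j)·q_i
FOC: ∂π_i/∂q_i = a - 2q_i - q_j = 0
Reaction function: q_i = (321 - q_j)/2
Symmetry: q* = 321/3 = 107.0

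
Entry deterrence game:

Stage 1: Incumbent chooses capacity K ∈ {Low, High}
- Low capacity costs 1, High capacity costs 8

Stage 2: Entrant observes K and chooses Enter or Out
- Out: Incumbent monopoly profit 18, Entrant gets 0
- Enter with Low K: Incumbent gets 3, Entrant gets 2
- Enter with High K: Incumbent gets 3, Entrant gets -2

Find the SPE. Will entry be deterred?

SPE: (High, Enter|Low, Out|High); Entry deterred. Incumbent net profit = 10

Work:
After Low K: Entrant enters (2 > 0)
After High K: Entrant stays out (-2 < 0)
Incumbent: Low → 3−1=2, High → 18−8=10
Incumbent chooses High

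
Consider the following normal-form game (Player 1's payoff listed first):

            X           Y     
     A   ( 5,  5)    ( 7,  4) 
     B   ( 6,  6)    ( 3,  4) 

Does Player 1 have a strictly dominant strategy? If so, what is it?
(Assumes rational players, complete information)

No strictly dominant strategy exists for Player 1

Work:
A strategy strictly dominates another if it gives a strictly higher payoff against every opponent action. Compare each pair of P1's strategies column-by-column:
  A vs B: [5 vs 6, 7 vs 3] → A does not strictly dominate B (column X: 5 ≤ 6)
  B vs A: [6 vs 5, 3 vs 7] → B does not strictly dominate A (column Y: 3 ≤ 7)
No single strategy strictly dominates all others → no strictly dominant strategy.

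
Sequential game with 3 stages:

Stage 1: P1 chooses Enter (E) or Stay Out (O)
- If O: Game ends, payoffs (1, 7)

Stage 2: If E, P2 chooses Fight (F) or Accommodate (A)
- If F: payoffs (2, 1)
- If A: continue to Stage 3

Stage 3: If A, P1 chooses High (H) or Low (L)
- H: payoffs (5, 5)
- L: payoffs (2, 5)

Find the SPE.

SPE: (E, A, H); Outcome (5, 5)

Work:
Stage 3: P1 chooses H (5 vs 2)
Stage 2: P2: F->1, A->5 (anticipating H). Choose A
Stage 1: P1: O->1, E->5 (anticipating A, H). Choose E
SPE path: E -> A -> H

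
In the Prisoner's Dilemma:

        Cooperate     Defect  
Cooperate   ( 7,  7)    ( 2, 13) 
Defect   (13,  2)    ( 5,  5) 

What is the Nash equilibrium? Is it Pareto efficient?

(Defect, Defect) is NE; not Pareto efficient

Work:
Defect dominates Cooperate for both players:
If P2 cooperates: Defect (13) > Cooperate (7)
If P2 defects: Defect (5) > Cooperate (2)
NE: (Defect, Defect) with payoff (5, 5)
But (Cooperate, Cooperate) = (7, 7) Pareto dominates (5, 5)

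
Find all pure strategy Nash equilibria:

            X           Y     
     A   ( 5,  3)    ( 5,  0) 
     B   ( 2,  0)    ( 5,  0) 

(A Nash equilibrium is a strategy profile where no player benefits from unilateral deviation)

Nash equilibrium: (A, X), (B, Y)

Work:
Best responses:
  P1 vs X: payoffs [5, 2] → best response A (payoff 5)
  P1 vs Y: payoffs [5, 5] → best response A/B (payoff 5)
  P2 vs A: payoffs [3, 0] → best response X (payoff 3)
  P2 vs B: payoffs [0, 0] → best response X/Y (payoff 0)
Mutual best responses: (A,X), (B,Y) → Nash equilibria.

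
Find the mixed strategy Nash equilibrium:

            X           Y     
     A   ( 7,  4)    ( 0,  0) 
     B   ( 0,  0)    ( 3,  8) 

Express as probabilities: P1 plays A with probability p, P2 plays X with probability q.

p = 0.6667, q = 0.3

Work:
Find probabilities that make opponent indifferent:
P2 chooses q to make P1 indifferent between A and B
P1 chooses p to make P2 indifferent between X and Y
Mixed NE: P1 plays (A: 0.6667, B: 0.3333), P2 plays (X: 0.3, Y: 0.7)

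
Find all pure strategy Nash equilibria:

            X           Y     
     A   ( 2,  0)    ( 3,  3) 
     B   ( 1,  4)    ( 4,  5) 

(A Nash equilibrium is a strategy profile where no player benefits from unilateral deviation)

Nash equilibrium: (B, Y)

Work:
Best responses:
  P1 vs X: payoffs [2, 1] → best response A (payoff 2)
  P1 vs Y: payoffs [3, 4] → best response B (payoff 4)
  P2 vs A: payoffs [0, 3] → best response Y (payoff 3)
  P2 vs B: payoffs [4, 5] → best response Y (payoff 5)
Mutual best responses: (B,Y) → Nash equilibria.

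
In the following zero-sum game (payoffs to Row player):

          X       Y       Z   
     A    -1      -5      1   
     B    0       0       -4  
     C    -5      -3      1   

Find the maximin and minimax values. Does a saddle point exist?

Maximin = -4, Minimax = 0, Saddle: False

Work:
Row minimums: [-5, -4, -5] → maximin = -4
Column maximums: [0, 0, 1] → minimax = 0
No saddle point (maximin ≠ minimax). Mixed strategy needed.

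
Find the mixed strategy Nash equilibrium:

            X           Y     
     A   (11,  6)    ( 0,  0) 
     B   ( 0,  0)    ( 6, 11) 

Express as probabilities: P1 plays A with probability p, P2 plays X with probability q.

p = 0.6471, q = 0.3529

Work:
Find probabilities that make opponent indifferent:
P2 chooses q to make P1 indifferent between A and B
P1 chooses p to make P2 indifferent between X and Y
Mixed NE: P1 plays (A: 0.6471, B: 0.3529), P2 plays (X: 0.3529, Y: 0.6471)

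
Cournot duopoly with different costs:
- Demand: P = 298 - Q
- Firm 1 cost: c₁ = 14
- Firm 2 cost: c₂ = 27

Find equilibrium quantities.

q₁* = 99.0, q₂* = 86.0

Work:
Reaction: q₁ = (298 - 14 - q₂)/2
Reaction: q₂ = (298 - 27 - q₁)/2
Solve simultaneously:
q₁* = (298 - 2×14 + 27)/3 = 99.0
q₂* = (298 - 2×27 + 14)/3 = 86.0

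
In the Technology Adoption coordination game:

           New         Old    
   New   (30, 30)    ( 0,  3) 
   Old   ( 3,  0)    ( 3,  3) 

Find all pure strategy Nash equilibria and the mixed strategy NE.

Pure NE: (New, New) and (Old, Old); Mixed NE: p = 0.1, q = 0.1

Work:
Check pure NE:
(New, New): (30, 30) - no unilateral deviation beneficial
(Old, Old): (3, 3) - no unilateral deviation beneficial
Mixed NE: P1 plays New with p = 0.1, P2 plays New with q = 0.1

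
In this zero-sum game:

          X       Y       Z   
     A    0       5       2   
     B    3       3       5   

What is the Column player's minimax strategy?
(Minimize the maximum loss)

Column should play X, value = 3

Work:
Column player minimizes Row's maximum payoff:
Column X: max payoff to Row = 3
Column Y: max payoff to Row = 5
Column Z: max payoff to Row = 5
Minimum is 3, achieved by column X.
Minimax strategy: X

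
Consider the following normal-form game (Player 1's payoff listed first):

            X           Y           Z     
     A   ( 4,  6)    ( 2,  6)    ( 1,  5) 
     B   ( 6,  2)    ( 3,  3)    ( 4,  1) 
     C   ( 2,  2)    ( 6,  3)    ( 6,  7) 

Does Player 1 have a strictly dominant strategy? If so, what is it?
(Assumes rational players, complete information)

No strictly dominant strategy exists for Player 1

Work:
A strategy strictly dominates another if it gives a strictly higher payoff against every opponent action. Compare each pair of P1's strategies column-by-column:
  A vs B: [4 vs 6, 2 vs 3, 1 vs 4] → A does not strictly dominate B (column X: 4 ≤ 6)
  A vs C: [4 vs 2, 2 vs 6, 1 vs 6] → A does not strictly dominate C (column Y: 2 ≤ 6)
  B vs A: [6 vs 4, 3 vs 2, 4 vs 1] → B strictly dominates A
  B vs C: [6 vs 2, 3 vs 6, 4 vs 6] → B does not strictly dominate C (column Y: 3 ≤ 6)
  C vs A: [2 vs 4, 6 vs 2, 6 vs 1] → C does not strictly dominate A (column X: 2 ≤ 4)
  C vs B: [2 vs 6, 6 vs 3, 6 vs 4] → C does not strictly dominate B (column X: 2 ≤ 6)
No single strategy strictly dominates all others → no strictly dominant strategy.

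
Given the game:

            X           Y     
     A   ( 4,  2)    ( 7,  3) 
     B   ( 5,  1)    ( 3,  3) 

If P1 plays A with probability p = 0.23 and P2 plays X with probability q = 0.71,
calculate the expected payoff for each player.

E[P1] = 4.5235, E[P2] = 1.7433

Work:
E[P1] = p·q·π₁(A,X) + p·(1-q)·π₁(A,Y) + (1-p)·q·π₁(B,X) + (1-p)·(1-q)·π₁(B,Y)
= 0.23·0.71·4 + 0.23·0.29·7 + 0.77·0.71·5 + 0.77·0.29·3
= 4.5235

E[P2] = 1.7433 (similar calculation)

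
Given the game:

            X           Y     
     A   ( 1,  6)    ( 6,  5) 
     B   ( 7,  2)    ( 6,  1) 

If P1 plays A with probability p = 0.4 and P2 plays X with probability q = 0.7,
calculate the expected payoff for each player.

E[P1] = 5.02, E[P2] = 3.3

Work:
E[P1] = p·q·π₁(A,X) + p·(1-q)·π₁(A,Y) + (1-p)·q·π₁(B,X) + (1-p)·(1-q)·π₁(B,Y)
= 0.4·0.7·1 + 0.4·0.3·6 + 0.6·0.7·7 + 0.6·0.3·6
= 5.02

E[P2] = 3.3 (similar calculation)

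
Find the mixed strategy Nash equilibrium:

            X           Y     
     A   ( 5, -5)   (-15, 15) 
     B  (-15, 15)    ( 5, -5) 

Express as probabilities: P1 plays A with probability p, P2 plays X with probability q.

p = 0.5, q = 0.5

Work:
Find probabilities that make opponent indifferent:
P2 chooses q to make P1 indifferent between A and B
P1 chooses p to make P2 indifferent between X and Y
Mixed NE: P1 plays (A: 0.5, B: 0.5), P2 plays (X: 0.5, Y: 0.5)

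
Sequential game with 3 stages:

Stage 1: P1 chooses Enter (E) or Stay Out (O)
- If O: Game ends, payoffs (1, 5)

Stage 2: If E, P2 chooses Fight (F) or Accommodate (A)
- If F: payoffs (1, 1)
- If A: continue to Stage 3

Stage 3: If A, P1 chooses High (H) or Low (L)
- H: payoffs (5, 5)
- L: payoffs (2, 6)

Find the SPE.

SPE: (E, A, H); Outcome (5, 5)

Work:
Stage 3: P1 chooses H (5 vs 2)
Stage 2: P2: F->1, A->5 (anticipating H). Choose A
Stage 1: P1: O->1, E->5 (anticipating A, H). Choose E
SPE path: E -> A -> H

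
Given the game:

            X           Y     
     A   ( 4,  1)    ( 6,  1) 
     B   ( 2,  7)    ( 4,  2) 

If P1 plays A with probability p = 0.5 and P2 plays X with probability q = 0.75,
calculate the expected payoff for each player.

E[P1] = 3.5, E[P2] = 3.375

Work:
E[P1] = p·q·π₁(A,X) + p·(1-q)·π₁(A,Y) + (1-p)·q·π₁(B,X) + (1-p)·(1-q)·π₁(B,Y)
= 0.5·0.75·4 + 0.5·0.25·6 + 0.5·0.75·2 + 0.5·0.25·4
= 3.5

E[P2] = 3.375 (similar calculation)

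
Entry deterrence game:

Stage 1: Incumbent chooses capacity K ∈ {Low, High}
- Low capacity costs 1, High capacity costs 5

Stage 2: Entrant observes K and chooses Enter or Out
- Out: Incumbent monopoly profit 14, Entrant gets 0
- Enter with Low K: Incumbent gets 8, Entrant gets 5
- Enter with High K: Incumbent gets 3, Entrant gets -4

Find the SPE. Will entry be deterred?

SPE: (High, Enter|Low, Out|High); Entry deterred. Incumbent net profit = 9

Work:
After Low K: Entrant enters (5 > 0)
After High K: Entrant stays out (-4 < 0)
Incumbent: Low → 8−1=7, High → 14−5=9
Incumbent chooses High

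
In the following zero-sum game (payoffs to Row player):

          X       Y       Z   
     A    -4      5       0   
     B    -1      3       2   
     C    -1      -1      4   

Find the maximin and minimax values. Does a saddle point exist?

Maximin = -1, Minimax = -1, Saddle: True

Work:
Row minimums: [-4, -1, -1] → maximin = -1
Column maximums: [-1, 5, 4] → minimax = -1
Saddle point exists! Game value = -1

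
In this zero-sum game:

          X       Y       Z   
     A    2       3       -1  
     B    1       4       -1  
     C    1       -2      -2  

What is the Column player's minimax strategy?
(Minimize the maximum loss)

Column should play Z, value = -1

Work:
Column player minimizes Row's maximum payoff:
Column X: max payoff to Row = 2
Column Y: max payoff to Row = 4
Column Z: max payoff to Row = -1
Minimum is -1, achieved by column Z.
Minimax strategy: Z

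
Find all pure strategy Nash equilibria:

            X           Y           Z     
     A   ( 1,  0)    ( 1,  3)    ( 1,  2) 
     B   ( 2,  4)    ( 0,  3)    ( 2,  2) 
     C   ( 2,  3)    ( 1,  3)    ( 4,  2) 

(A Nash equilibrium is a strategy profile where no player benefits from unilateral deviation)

Nash equilibrium: (A, Y), (B, X), (C, X), (C, Y)

Work:
Best responses:
  P1 vs X: payoffs [1, 2, 2] → best response B/C (payoff 2)
  P1 vs Y: payoffs [1, 0, 1] → best response A/C (payoff 1)
  P1 vs Z: payoffs [1, 2, 4] → best response C (payoff 4)
  P2 vs A: payoffs [0, 3, 2] → best response Y (payoff 3)
  P2 vs B: payoffs [4, 3, 2] → best response X (payoff 4)
  P2 vs C: payoffs [3, 3, 2] → best response X/Y (payoff 3)
Mutual best responses: (A,Y), (B,X), (C,X), (C,Y) → Nash equilibria.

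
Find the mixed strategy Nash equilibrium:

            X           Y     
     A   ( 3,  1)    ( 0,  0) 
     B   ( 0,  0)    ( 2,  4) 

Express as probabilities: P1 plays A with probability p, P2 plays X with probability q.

p = 0.8, q = 0.4

Work:
Find probabilities that make opponent indifferent:
P2 chooses q to make P1 indifferent between A and B
P1 chooses p to make P2 indifferent between X and Y
Mixed NE: P1 plays (A: 0.8, B: 0.2), P2 plays (X: 0.4, Y: 0.6)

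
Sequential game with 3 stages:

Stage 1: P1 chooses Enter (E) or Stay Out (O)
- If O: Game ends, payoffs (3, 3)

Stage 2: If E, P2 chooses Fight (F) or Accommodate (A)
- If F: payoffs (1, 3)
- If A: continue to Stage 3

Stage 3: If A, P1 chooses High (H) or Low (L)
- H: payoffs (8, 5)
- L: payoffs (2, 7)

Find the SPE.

SPE: (E, A, H); Outcome (8, 5)

Work:
Stage 3: P1 chooses H (8 vs 2)
Stage 2: P2: F->3, A->5 (anticipating H). Choose A
Stage 1: P1: O->3, E->8 (anticipating A, H). Choose E
SPE path: E -> A -> H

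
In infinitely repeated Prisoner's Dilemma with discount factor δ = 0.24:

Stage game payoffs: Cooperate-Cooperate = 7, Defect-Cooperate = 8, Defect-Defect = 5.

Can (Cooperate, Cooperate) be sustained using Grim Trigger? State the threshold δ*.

δ* = 0.3333; since δ = 0.24 < 0.3333, cooperation cannot be sustained

Work:
For Grim Trigger:
Cooperate forever: 7/(1-δ)
Defect then punished: 8 + 5·δ/(1-δ)
Need: 7/(1-δ) ≥ 8 + 5·δ/(1-δ)
Solving: δ ≥ (T-R)/(T-P) = (8-7)/(8-5) = 0.3333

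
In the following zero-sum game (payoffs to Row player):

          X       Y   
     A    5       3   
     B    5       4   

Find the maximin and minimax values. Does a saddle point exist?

Maximin = 4, Minimax = 4, Saddle: True

Work:
Row minimums: [3, 4] → maximin = 4
Column maximums: [5, 4] → minimax = 4
Saddle point exists! Game value = 4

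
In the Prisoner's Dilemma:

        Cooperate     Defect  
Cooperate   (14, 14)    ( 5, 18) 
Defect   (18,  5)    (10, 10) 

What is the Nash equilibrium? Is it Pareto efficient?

(Defect, Defect) is NE; not Pareto efficient

Work:
Defect dominates Cooperate for both players:
If P2 cooperates: Defect (18) > Cooperate (14)
If P2 defects: Defect (10) > Cooperate (5)
NE: (Defect, Defect) with payoff (10, 10)
But (Cooperate, Cooperate) = (14, 14) Pareto dominates (10, 10)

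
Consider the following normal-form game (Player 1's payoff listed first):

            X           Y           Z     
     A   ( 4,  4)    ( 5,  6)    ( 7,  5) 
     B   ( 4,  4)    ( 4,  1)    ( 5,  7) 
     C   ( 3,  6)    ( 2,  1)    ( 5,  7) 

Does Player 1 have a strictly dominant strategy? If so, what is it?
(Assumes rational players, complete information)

No strictly dominant strategy exists for Player 1

Work:
A strategy strictly dominates another if it gives a strictly higher payoff against every opponent action. Compare each pair of P1's strategies column-by-column:
  A vs B: [4 vs 4, 5 vs 4, 7 vs 5] → A does not strictly dominate B (column X: 4 ≤ 4)
  A vs C: [4 vs 3, 5 vs 2, 7 vs 5] → A strictly dominates C
  B vs A: [4 vs 4, 4 vs 5, 5 vs 7] → B does not strictly dominate A (column X: 4 ≤ 4)
  B vs C: [4 vs 3, 4 vs 2, 5 vs 5] → B does not strictly dominate C (column Z: 5 ≤ 5)
  C vs A: [3 vs 4, 2 vs 5, 5 vs 7] → C does not strictly dominate A (column X: 3 ≤ 4)
  C vs B: [3 vs 4, 2 vs 4, 5 vs 5] → C does not strictly dominate B (column X: 3 ≤ 4)
No single strategy strictly dominates all others → no strictly dominant strategy.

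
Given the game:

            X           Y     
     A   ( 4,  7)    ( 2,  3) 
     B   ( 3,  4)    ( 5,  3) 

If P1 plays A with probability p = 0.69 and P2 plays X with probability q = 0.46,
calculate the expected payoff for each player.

E[P1] = 3.2796, E[P2] = 4.4122

Work:
E[P1] = p·q·π₁(A,X) + p·(1-q)·π₁(A,Y) + (1-p)·q·π₁(B,X) + (1-p)·(1-q)·π₁(B,Y)
= 0.69·0.46·4 + 0.69·0.54·2 + 0.31·0.46·3 + 0.31·0.54·5
= 3.2796

E[P2] = 4.4122 (similar calculation)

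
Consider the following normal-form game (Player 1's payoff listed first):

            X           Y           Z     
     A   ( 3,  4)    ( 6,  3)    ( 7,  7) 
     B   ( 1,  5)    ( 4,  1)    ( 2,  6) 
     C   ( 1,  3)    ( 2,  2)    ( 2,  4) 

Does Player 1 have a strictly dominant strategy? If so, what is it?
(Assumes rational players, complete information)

Yes, Player 1's strictly dominant strategy is A

Work:
A strategy strictly dominates another if it gives a strictly higher payoff against every opponent action. Compare each pair of P1's strategies column-by-column:
  A vs B: [3 vs 1, 6 vs 4, 7 vs 2] → A strictly dominates B
  A vs C: [3 vs 1, 6 vs 2, 7 vs 2] → A strictly dominates C
  B vs A: [1 vs 3, 4 vs 6, 2 vs 7] → B does not strictly dominate A (column X: 1 ≤ 3)
  B vs C: [1 vs 1, 4 vs 2, 2 vs 2] → B does not strictly dominate C (column X: 1 ≤ 1)
  C vs A: [1 vs 3, 2 vs 6, 2 vs 7] → C does not strictly dominate A (column X: 1 ≤ 3)
  C vs B: [1 vs 1, 2 vs 4, 2 vs 2] → C does not strictly dominate B (column X: 1 ≤ 1)
A strictly dominates every other strategy → strictly dominant.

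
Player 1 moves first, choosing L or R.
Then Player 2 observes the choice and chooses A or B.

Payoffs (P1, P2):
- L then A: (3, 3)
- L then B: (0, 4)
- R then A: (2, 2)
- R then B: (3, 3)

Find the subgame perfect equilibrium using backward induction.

P1 plays R, P2 plays B after L and B after R; Payoff (3, 3)

Work:
Backward induction:
After L: P2 chooses B → P1 gets 0
After R: P2 chooses B → P1 gets 3
P1 chooses R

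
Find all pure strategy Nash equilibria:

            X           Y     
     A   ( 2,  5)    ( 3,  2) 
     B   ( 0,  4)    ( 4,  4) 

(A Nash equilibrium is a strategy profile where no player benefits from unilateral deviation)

Nash equilibrium: (A, X), (B, Y)

Work:
Best responses:
  P1 vs X: payoffs [2, 0] → best response A (payoff 2)
  P1 vs Y: payoffs [3, 4] → best response B (payoff 4)
  P2 vs A: payoffs [5, 2] → best response X (payoff 5)
  P2 vs B: payoffs [4, 4] → best response X/Y (payoff 4)
Mutual best responses: (A,X), (B,Y) → Nash equilibria.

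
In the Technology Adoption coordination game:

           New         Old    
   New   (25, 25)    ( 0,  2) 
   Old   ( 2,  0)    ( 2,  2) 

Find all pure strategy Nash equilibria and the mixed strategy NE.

Pure NE: (New, New) and (Old, Old); Mixed NE: p = 0.08, q = 0.08

Work:
Check pure NE:
(New, New): (25, 25) - no unilateral deviation beneficial
(Old, Old): (2, 2) - no unilateral deviation beneficial
Mixed NE: P1 plays New with p = 0.08, P2 plays New with q = 0.08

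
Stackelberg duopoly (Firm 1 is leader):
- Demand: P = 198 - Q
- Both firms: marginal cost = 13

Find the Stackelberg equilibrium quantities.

q₁* (leader) = 92.5, q₂* (follower) = 46.25

Work:
Follower's reaction: q₂ = (a - c - q₁)/2
Leader substitutes: π₁ = q₁·(a - q₁ - (a-c-q₁)/2 - c)
FOC: q₁* = (198 - 13)/2 = 92.50
Then: q₂* = (198 - 13 - 92.5)/2 = 46.25
Leader has first-mover advantage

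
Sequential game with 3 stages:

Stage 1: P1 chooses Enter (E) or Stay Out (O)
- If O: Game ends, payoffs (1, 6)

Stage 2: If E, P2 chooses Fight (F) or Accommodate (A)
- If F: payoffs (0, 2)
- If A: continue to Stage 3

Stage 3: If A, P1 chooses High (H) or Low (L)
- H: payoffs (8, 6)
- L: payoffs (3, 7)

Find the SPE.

SPE: (E, A, H); Outcome (8, 6)

Work:
Stage 3: P1 chooses H (8 vs 3)
Stage 2: P2: F->2, A->6 (anticipating H). Choose A
Stage 1: P1: O->1, E->8 (anticipating A, H). Choose E
SPE path: E -> A -> H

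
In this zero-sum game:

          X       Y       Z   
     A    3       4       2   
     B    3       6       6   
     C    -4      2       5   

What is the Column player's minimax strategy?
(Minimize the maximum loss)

Column should play X, value = 3

Work:
Column player minimizes Row's maximum payoff:
Column X: max payoff to Row = 3
Column Y: max payoff to Row = 6
Column Z: max payoff to Row = 6
Minimum is 3, achieved by column X.
Minimax strategy: X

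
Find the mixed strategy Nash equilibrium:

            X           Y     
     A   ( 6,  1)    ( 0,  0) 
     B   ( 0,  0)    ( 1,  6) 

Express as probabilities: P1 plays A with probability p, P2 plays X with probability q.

p = 0.8571, q = 0.1429

Work:
Find probabilities that make opponent indifferent:
P2 chooses q to make P1 indifferent between A and B
P1 chooses p to make P2 indifferent between X and Y
Mixed NE: P1 plays (A: 0.8571, B: 0.1429), P2 plays (X: 0.1429, Y: 0.8571)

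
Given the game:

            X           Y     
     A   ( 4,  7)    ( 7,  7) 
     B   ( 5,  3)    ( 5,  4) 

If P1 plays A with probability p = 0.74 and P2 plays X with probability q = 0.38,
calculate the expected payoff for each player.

E[P1] = 5.6364, E[P2] = 6.1212

Work:
E[P1] = p·q·π₁(A,X) + p·(1-q)·π₁(A,Y) + (1-p)·q·π₁(B,X) + (1-p)·(1-q)·π₁(B,Y)
= 0.74·0.38·4 + 0.74·0.62·7 + 0.26·0.38·5 + 0.26·0.62·5
= 5.6364

E[P2] = 6.1212 (similar calculation)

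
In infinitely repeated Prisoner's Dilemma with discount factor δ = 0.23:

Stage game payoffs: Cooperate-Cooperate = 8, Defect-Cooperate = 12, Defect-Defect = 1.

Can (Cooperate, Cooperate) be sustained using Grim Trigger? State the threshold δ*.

δ* = 0.3636; since δ = 0.23 < 0.3636, cooperation cannot be sustained

Work:
For Grim Trigger:
Cooperate forever: 8/(1-δ)
Defect then punished: 12 + 1·δ/(1-δ)
Need: 8/(1-δ) ≥ 12 + 1·δ/(1-δ)
Solving: δ ≥ (T-R)/(T-P) = (12-8)/(12-1) = 0.3636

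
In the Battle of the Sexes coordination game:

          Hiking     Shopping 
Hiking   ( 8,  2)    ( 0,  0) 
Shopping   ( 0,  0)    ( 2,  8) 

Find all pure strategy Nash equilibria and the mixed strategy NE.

Pure NE: (Hiking, Hiking) and (Shopping, Shopping); Mixed NE: p = 0.8, q = 0.2

Work:
Check pure NE:
(Hiking, Hiking): (8, 2) - no unilateral deviation beneficial
(Shopping, Shopping): (2, 8) - no unilateral deviation beneficial
Mixed NE: P1 plays Hiking with p = 0.8, P2 plays Hiking with q = 0.2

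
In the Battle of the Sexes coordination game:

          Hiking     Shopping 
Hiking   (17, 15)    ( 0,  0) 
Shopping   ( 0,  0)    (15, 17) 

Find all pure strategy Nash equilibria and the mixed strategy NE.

Pure NE: (Hiking, Hiking) and (Shopping, Shopping); Mixed NE: p = 0.5312, q = 0.4688

Work:
Check pure NE:
(Hiking, Hiking): (17, 15) - no unilateral deviation beneficial
(Shopping, Shopping): (15, 17) - no unilateral deviation beneficial
Mixed NE: P1 plays Hiking with p = 0.5312, P2 plays Hiking with q = 0.4688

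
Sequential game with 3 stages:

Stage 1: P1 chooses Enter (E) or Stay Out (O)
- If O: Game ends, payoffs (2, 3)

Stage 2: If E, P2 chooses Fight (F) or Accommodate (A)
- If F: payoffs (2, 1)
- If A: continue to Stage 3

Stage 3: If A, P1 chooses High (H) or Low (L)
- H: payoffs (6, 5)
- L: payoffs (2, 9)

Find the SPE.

SPE: (E, A, H); Outcome (6, 5)

Work:
Stage 3: P1 chooses H (6 vs 2)
Stage 2: P2: F->1, A->5 (anticipating H). Choose A
Stage 1: P1: O->2, E->6 (anticipating A, H). Choose E
SPE path: E -> A -> H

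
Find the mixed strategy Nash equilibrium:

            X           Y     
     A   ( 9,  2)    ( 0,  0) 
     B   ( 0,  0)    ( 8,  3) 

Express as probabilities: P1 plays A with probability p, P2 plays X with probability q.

p = 0.6, q = 0.4706

Work:
Find probabilities that make opponent indifferent:
P2 chooses q to make P1 indifferent between A and B
P1 chooses p to make P2 indifferent between X and Y
Mixed NE: P1 plays (A: 0.6, B: 0.4), P2 plays (X: 0.4706, Y: 0.5294)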